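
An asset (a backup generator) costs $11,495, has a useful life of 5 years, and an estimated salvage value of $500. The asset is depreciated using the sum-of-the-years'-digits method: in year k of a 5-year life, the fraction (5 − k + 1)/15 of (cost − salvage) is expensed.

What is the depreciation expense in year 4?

$1,466

Depreciable base = $11,495 − $500 = $10,995.
Sum of the years' digits = 5+4+3+2+1 = 15.
Year 1: $10,995 × 5/15 = $3,665. Book value $7,830.
Year 2: $10,995 × 4/15 = $2,932. Book value $4,898.
Year 3: $10,995 × 3/15 = $2,199. Book value $2,699.
Year 4: $10,995 × 2/15 = $1,466. Book value $1,233.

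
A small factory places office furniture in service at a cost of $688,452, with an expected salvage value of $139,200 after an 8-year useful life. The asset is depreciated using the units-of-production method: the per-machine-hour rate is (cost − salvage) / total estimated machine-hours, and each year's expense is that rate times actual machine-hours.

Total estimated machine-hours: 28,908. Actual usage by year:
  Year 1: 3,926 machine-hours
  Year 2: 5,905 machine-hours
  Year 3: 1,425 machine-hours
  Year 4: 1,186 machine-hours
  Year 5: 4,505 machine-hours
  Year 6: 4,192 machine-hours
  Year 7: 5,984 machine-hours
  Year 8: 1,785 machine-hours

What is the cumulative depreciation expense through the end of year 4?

$236,398

Depreciable base = $688,452 − $139,200 = $549,252.
Rate = $549,252 / 28,908 machine-hours = $19 per machine-hour.
Year 1: 3,926 × $19 = $74,594. Book value $613,858.
Year 2: 5,905 × $19 = $112,195. Book value $501,663.
Year 3: 1,425 × $19 = $27,075. Book value $474,588.
Year 4: 1,186 × $19 = $22,534. Book value $452,054.
Accumulated through year 4 = $688,452 − $452,054 = $236,398.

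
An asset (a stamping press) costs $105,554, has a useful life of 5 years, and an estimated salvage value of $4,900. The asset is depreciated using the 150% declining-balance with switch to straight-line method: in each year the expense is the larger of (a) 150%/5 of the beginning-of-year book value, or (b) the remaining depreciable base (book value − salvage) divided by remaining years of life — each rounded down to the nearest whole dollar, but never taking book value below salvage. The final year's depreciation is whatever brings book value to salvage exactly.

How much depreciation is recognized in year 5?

Depreciable base = $105,554 − $4,900 = $100,654.
Year 1: DB = ⌊$105,554 × 150%/5⌋ = $31,666; SL = ⌊$100,654/5⌋ = $20,130 → take DB $31,666. Book value $73,888.
Year 2: DB = ⌊$73,888 × 150%/5⌋ = $22,166; SL = ⌊$68,988/4⌋ = $17,247 → take DB $22,166. Book value $51,722.
Year 3: DB = ⌊$51,722 × 150%/5⌋ = $15,516; SL = ⌊$46,822/3⌋ = $15,607 → take SL $15,607. Book value $36,115.
Year 4: DB = ⌊$36,115 × 150%/5⌋ = $10,834; SL = ⌊$31,215/2⌋ = $15,607 → take SL $15,607. Book value $20,508.
Year 5 (final): $20,508 − $4,900 = $15,608. Book value $4,900.

$15,608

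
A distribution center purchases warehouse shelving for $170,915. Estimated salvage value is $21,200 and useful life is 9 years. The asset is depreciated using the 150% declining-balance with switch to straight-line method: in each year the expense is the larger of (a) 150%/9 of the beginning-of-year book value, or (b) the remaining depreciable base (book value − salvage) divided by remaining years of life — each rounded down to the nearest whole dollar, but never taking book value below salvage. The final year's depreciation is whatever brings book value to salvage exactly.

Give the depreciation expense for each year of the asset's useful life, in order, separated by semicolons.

$28,485; $23,738; $19,782; $16,485; $13,737; $11,872; $11,872; $11,872; $11,872

Depreciable base = $170,915 − $21,200 = $149,715.
Year 1: DB = ⌊$170,915 × 150%/9⌋ = $28,485; SL = ⌊$149,715/9⌋ = $16,635 → take DB $28,485. Book value $142,430.
Year 2: DB = ⌊$142,430 × 150%/9⌋ = $23,738; SL = ⌊$121,230/8⌋ = $15,153 → take DB $23,738. Book value $118,692.
Year 3: DB = ⌊$118,692 × 150%/9⌋ = $19,782; SL = ⌊$97,492/7⌋ = $13,927 → take DB $19,782. Book value $98,910.
Year 4: DB = ⌊$98,910 × 150%/9⌋ = $16,485; SL = ⌊$77,710/6⌋ = $12,951 → take DB $16,485. Book value $82,425.
Year 5: DB = ⌊$82,425 × 150%/9⌋ = $13,737; SL = ⌊$61,225/5⌋ = $12,245 → take DB $13,737. Book value $68,688.
Year 6: DB = ⌊$68,688 × 150%/9⌋ = $11,448; SL = ⌊$47,488/4⌋ = $11,872 → take SL $11,872. Book value $56,816.
Year 7: DB = ⌊$56,816 × 150%/9⌋ = $9,469; SL = ⌊$35,616/3⌋ = $11,872 → take SL $11,872. Book value $44,944.
Year 8: DB = ⌊$44,944 × 150%/9⌋ = $7,490; SL = ⌊$23,744/2⌋ = $11,872 → take SL $11,872. Book value $33,072.
Year 9 (final): $33,072 − $21,200 = $11,872. Book value $21,200.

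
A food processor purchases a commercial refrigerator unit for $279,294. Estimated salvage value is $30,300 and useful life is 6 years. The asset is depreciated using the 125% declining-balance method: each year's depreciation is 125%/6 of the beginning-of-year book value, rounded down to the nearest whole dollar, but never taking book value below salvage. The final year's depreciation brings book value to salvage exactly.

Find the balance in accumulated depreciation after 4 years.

$169,587

Depreciable base = $279,294 − $30,300 = $248,994.
Year 1: ⌊$279,294 × 125%/6⌋ = $58,186. Book value $221,108.
Year 2: ⌊$221,108 × 125%/6⌋ = $46,064. Book value $175,044.
Year 3: ⌊$175,044 × 125%/6⌋ = $36,467. Book value $138,577.
Year 4: ⌊$138,577 × 125%/6⌋ = $28,870. Book value $109,707.
Accumulated through year 4 = $279,294 − $109,707 = $169,587.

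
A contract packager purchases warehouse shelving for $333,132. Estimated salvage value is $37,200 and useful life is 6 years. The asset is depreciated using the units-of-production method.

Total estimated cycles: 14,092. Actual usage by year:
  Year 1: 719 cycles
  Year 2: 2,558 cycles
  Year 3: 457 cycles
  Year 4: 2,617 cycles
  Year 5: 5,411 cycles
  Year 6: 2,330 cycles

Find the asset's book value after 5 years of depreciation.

$86,130

Depreciable base = $333,132 − $37,200 = $295,932.
Rate = $295,932 / 14,092 cycles = $21 per cycle.
Year 1: 719 × $21 = $15,099. Book value $318,033.
Year 2: 2,558 × $21 = $53,718. Book value $264,315.
Year 3: 457 × $21 = $9,597. Book value $254,718.
Year 4: 2,617 × $21 = $54,957. Book value $199,761.
Year 5: 5,411 × $21 = $113,631. Book value $86,130.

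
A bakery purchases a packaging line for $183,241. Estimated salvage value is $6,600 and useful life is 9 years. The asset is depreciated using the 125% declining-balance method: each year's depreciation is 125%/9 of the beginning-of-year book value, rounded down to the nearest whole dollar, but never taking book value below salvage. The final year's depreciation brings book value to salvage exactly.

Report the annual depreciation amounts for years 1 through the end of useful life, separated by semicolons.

Depreciable base = $183,241 − $6,600 = $176,641.
Year 1: ⌊$183,241 × 125%/9⌋ = $25,450. Book value $157,791.
Year 2: ⌊$157,791 × 125%/9⌋ = $21,915. Book value $135,876.
Year 3: ⌊$135,876 × 125%/9⌋ = $18,871. Book value $117,005.
Year 4: ⌊$117,005 × 125%/9⌋ = $16,250. Book value $100,755.
Year 5: ⌊$100,755 × 125%/9⌋ = $13,993. Book value $86,762.
Year 6: ⌊$86,762 × 125%/9⌋ = $12,050. Book value $74,712.
Year 7: ⌊$74,712 × 125%/9⌋ = $10,376. Book value $64,336.
Year 8: ⌊$64,336 × 125%/9⌋ = $8,935. Book value $55,401.
Year 9 (final): $55,401 − $6,600 = $48,801. Book value $6,600.

$25,450; $21,915; $18,871; $16,250; $13,993; $12,050; $10,376; $8,935; $48,801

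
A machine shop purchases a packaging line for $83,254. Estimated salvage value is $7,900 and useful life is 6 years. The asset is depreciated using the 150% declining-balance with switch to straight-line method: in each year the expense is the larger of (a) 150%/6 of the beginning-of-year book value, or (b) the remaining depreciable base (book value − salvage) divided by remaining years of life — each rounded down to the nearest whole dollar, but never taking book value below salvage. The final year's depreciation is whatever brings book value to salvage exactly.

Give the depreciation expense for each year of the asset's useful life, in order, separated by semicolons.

Depreciable base = $83,254 − $7,900 = $75,354.
Year 1: DB = ⌊$83,254 × 150%/6⌋ = $20,813; SL = ⌊$75,354/6⌋ = $12,559 → take DB $20,813. Book value $62,441.
Year 2: DB = ⌊$62,441 × 150%/6⌋ = $15,610; SL = ⌊$54,541/5⌋ = $10,908 → take DB $15,610. Book value $46,831.
Year 3: DB = ⌊$46,831 × 150%/6⌋ = $11,707; SL = ⌊$38,931/4⌋ = $9,732 → take DB $11,707. Book value $35,124.
Year 4: DB = ⌊$35,124 × 150%/6⌋ = $8,781; SL = ⌊$27,224/3⌋ = $9,074 → take SL $9,074. Book value $26,050.
Year 5: DB = ⌊$26,050 × 150%/6⌋ = $6,512; SL = ⌊$18,150/2⌋ = $9,075 → take SL $9,075. Book value $16,975.
Year 6 (final): $16,975 − $7,900 = $9,075. Book value $7,900.

$20,813; $15,610; $11,707; $9,074; $9,075; $9,075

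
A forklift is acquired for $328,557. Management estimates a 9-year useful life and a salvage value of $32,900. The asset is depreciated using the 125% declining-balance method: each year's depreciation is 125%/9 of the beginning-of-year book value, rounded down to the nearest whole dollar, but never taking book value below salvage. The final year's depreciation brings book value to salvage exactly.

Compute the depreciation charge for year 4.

Depreciable base = $328,557 − $32,900 = $295,657.
Year 1: ⌊$328,557 × 125%/9⌋ = $45,632. Book value $282,925.
Year 2: ⌊$282,925 × 125%/9⌋ = $39,295. Book value $243,630.
Year 3: ⌊$243,630 × 125%/9⌋ = $33,837. Book value $209,793.
Year 4: ⌊$209,793 × 125%/9⌋ = $29,137. Book value $180,656.

$29,137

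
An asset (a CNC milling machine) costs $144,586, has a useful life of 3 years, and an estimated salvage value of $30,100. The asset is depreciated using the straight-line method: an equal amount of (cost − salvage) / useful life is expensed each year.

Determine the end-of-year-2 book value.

Depreciable base = $144,586 − $30,100 = $114,486.
Annual expense = $114,486 / 3 = $38,162.
End of year 1: book value $106,424.
End of year 2: book value $68,262.

$68,262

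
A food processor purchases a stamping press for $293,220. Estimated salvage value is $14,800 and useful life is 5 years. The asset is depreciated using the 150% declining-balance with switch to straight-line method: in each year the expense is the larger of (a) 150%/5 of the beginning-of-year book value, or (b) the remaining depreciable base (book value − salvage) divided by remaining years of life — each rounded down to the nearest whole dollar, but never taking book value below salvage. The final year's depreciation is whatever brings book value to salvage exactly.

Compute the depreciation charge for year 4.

Depreciable base = $293,220 − $14,800 = $278,420.
Year 1: DB = ⌊$293,220 × 150%/5⌋ = $87,966; SL = ⌊$278,420/5⌋ = $55,684 → take DB $87,966. Book value $205,254.
Year 2: DB = ⌊$205,254 × 150%/5⌋ = $61,576; SL = ⌊$190,454/4⌋ = $47,613 → take DB $61,576. Book value $143,678.
Year 3: DB = ⌊$143,678 × 150%/5⌋ = $43,103; SL = ⌊$128,878/3⌋ = $42,959 → take DB $43,103. Book value $100,575.
Year 4: DB = ⌊$100,575 × 150%/5⌋ = $30,172; SL = ⌊$85,775/2⌋ = $42,887 → take SL $42,887. Book value $57,688.

$42,887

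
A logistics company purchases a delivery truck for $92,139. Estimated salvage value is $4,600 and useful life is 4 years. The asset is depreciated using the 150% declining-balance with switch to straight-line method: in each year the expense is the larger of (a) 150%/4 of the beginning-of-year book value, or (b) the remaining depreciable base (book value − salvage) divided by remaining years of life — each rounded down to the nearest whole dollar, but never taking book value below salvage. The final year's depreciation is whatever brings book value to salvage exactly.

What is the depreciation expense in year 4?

Depreciable base = $92,139 − $4,600 = $87,539.
Year 1: DB = ⌊$92,139 × 150%/4⌋ = $34,552; SL = ⌊$87,539/4⌋ = $21,884 → take DB $34,552. Book value $57,587.
Year 2: DB = ⌊$57,587 × 150%/4⌋ = $21,595; SL = ⌊$52,987/3⌋ = $17,662 → take DB $21,595. Book value $35,992.
Year 3: DB = ⌊$35,992 × 150%/4⌋ = $13,497; SL = ⌊$31,392/2⌋ = $15,696 → take SL $15,696. Book value $20,296.
Year 4 (final): $20,296 − $4,600 = $15,696. Book value $4,600.

$15,696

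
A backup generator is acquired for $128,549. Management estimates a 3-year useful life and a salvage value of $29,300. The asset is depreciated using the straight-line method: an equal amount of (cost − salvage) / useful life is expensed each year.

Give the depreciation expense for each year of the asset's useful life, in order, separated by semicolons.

$33,083; $33,083; $33,083

Depreciable base = $128,549 − $29,300 = $99,249.
Annual expense = $99,249 / 3 = $33,083.
End of year 1: book value $95,466.
End of year 2: book value $62,383.
End of year 3: book value $29,300.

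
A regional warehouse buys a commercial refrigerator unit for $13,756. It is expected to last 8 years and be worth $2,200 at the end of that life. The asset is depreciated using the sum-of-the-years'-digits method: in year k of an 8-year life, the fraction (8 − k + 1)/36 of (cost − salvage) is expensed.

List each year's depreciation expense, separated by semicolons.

Depreciable base = $13,756 − $2,200 = $11,556.
Sum of the years' digits = 8+7+6+5+4+3+2+1 = 36.
Year 1: $11,556 × 8/36 = $2,568. Book value $11,188.
Year 2: $11,556 × 7/36 = $2,247. Book value $8,941.
Year 3: $11,556 × 6/36 = $1,926. Book value $7,015.
Year 4: $11,556 × 5/36 = $1,605. Book value $5,410.
Year 5: $11,556 × 4/36 = $1,284. Book value $4,126.
Year 6: $11,556 × 3/36 = $963. Book value $3,163.
Year 7: $11,556 × 2/36 = $642. Book value $2,521.
Year 8: $11,556 × 1/36 = $321. Book value $2,200.

$2,568; $2,247; $1,926; $1,605; $1,284; $963; $642; $321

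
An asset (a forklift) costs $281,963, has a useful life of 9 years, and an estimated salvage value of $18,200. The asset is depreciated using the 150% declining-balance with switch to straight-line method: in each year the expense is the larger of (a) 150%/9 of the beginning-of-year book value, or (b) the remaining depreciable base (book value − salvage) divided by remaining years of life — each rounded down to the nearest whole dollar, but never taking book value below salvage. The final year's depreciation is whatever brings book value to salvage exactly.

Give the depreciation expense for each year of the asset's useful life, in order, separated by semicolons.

Depreciable base = $281,963 − $18,200 = $263,763.
Year 1: DB = ⌊$281,963 × 150%/9⌋ = $46,993; SL = ⌊$263,763/9⌋ = $29,307 → take DB $46,993. Book value $234,970.
Year 2: DB = ⌊$234,970 × 150%/9⌋ = $39,161; SL = ⌊$216,770/8⌋ = $27,096 → take DB $39,161. Book value $195,809.
Year 3: DB = ⌊$195,809 × 150%/9⌋ = $32,634; SL = ⌊$177,609/7⌋ = $25,372 → take DB $32,634. Book value $163,175.
Year 4: DB = ⌊$163,175 × 150%/9⌋ = $27,195; SL = ⌊$144,975/6⌋ = $24,162 → take DB $27,195. Book value $135,980.
Year 5: DB = ⌊$135,980 × 150%/9⌋ = $22,663; SL = ⌊$117,780/5⌋ = $23,556 → take SL $23,556. Book value $112,424.
Year 6: DB = ⌊$112,424 × 150%/9⌋ = $18,737; SL = ⌊$94,224/4⌋ = $23,556 → take SL $23,556. Book value $88,868.
Year 7: DB = ⌊$88,868 × 150%/9⌋ = $14,811; SL = ⌊$70,668/3⌋ = $23,556 → take SL $23,556. Book value $65,312.
Year 8: DB = ⌊$65,312 × 150%/9⌋ = $10,885; SL = ⌊$47,112/2⌋ = $23,556 → take SL $23,556. Book value $41,756.
Year 9 (final): $41,756 − $18,200 = $23,556. Book value $18,200.

$46,993; $39,161; $32,634; $27,195; $23,556; $23,556; $23,556; $23,556; $23,556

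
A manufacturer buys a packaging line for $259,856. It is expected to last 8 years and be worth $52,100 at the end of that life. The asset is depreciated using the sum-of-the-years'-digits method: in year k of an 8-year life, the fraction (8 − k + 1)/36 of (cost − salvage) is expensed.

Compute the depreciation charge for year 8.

Depreciable base = $259,856 − $52,100 = $207,756.
Sum of the years' digits = 8+7+6+5+4+3+2+1 = 36.
Year 1: $207,756 × 8/36 = $46,168. Book value $213,688.
Year 2: $207,756 × 7/36 = $40,397. Book value $173,291.
Year 3: $207,756 × 6/36 = $34,626. Book value $138,665.
Year 4: $207,756 × 5/36 = $28,855. Book value $109,810.
Year 5: $207,756 × 4/36 = $23,084. Book value $86,726.
Year 6: $207,756 × 3/36 = $17,313. Book value $69,413.
Year 7: $207,756 × 2/36 = $11,542. Book value $57,871.
Year 8: $207,756 × 1/36 = $5,771. Book value $52,100.

$5,771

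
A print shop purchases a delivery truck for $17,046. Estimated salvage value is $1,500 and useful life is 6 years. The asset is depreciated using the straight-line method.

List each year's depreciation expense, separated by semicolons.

$2,591; $2,591; $2,591; $2,591; $2,591; $2,591

Depreciable base = $17,046 − $1,500 = $15,546.
Annual expense = $15,546 / 6 = $2,591.
End of year 1: book value $14,455.
End of year 2: book value $11,864.
End of year 3: book value $9,273.
End of year 4: book value $6,682.
End of year 5: book value $4,091.
End of year 6: book value $1,500.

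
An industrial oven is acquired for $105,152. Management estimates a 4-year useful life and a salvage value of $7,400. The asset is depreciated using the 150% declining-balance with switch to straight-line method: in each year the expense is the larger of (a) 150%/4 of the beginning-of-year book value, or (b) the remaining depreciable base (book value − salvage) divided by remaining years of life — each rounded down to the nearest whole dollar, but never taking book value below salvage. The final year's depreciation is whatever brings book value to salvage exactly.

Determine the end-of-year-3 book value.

Depreciable base = $105,152 − $7,400 = $97,752.
Year 1: DB = ⌊$105,152 × 150%/4⌋ = $39,432; SL = ⌊$97,752/4⌋ = $24,438 → take DB $39,432. Book value $65,720.
Year 2: DB = ⌊$65,720 × 150%/4⌋ = $24,645; SL = ⌊$58,320/3⌋ = $19,440 → take DB $24,645. Book value $41,075.
Year 3: DB = ⌊$41,075 × 150%/4⌋ = $15,403; SL = ⌊$33,675/2⌋ = $16,837 → take SL $16,837. Book value $24,238.

$24,238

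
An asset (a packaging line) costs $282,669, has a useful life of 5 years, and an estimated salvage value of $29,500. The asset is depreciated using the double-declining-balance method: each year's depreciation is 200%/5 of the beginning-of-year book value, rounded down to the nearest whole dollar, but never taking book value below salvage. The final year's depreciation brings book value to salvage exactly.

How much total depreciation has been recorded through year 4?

Depreciable base = $282,669 − $29,500 = $253,169.
Year 1: ⌊$282,669 × 200%/5⌋ = $113,067. Book value $169,602.
Year 2: ⌊$169,602 × 200%/5⌋ = $67,840. Book value $101,762.
Year 3: ⌊$101,762 × 200%/5⌋ = $40,704. Book value $61,058.
Year 4: ⌊$61,058 × 200%/5⌋ = $24,423. Book value $36,635.
Accumulated through year 4 = $282,669 − $36,635 = $246,034.

$246,034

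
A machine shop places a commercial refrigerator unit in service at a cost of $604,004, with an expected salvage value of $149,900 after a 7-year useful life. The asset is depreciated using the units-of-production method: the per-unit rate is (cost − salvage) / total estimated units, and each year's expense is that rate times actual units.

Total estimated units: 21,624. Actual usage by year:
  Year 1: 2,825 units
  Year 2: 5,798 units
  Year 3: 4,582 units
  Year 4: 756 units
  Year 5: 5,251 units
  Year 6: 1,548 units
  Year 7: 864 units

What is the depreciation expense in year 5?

Depreciable base = $604,004 − $149,900 = $454,104.
Rate = $454,104 / 21,624 units = $21 per unit.
Year 1: 2,825 × $21 = $59,325. Book value $544,679.
Year 2: 5,798 × $21 = $121,758. Book value $422,921.
Year 3: 4,582 × $21 = $96,222. Book value $326,699.
Year 4: 756 × $21 = $15,876. Book value $310,823.
Year 5: 5,251 × $21 = $110,271. Book value $200,552.

$110,271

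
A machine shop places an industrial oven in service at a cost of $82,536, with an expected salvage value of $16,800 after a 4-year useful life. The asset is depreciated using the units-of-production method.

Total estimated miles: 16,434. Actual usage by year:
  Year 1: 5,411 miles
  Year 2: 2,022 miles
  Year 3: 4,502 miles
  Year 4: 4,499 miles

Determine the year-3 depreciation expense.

Depreciable base = $82,536 − $16,800 = $65,736.
Rate = $65,736 / 16,434 miles = $4 per mile.
Year 1: 5,411 × $4 = $21,644. Book value $60,892.
Year 2: 2,022 × $4 = $8,088. Book value $52,804.
Year 3: 4,502 × $4 = $18,008. Book value $34,796.

$18,008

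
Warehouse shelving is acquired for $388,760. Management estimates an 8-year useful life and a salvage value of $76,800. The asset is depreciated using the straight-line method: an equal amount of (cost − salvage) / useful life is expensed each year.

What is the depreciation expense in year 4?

$38,995

Depreciable base = $388,760 − $76,800 = $311,960.
Annual expense = $311,960 / 8 = $38,995.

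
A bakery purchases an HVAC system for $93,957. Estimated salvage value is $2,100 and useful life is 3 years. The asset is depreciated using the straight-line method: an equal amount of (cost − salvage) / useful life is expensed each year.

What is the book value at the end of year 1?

$63,338

Depreciable base = $93,957 − $2,100 = $91,857.
Annual expense = $91,857 / 3 = $30,619.
End of year 1: book value $63,338.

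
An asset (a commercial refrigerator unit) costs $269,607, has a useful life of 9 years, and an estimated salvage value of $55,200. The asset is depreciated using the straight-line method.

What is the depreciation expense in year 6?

Depreciable base = $269,607 − $55,200 = $214,407.
Annual expense = $214,407 / 9 = $23,823.

$23,823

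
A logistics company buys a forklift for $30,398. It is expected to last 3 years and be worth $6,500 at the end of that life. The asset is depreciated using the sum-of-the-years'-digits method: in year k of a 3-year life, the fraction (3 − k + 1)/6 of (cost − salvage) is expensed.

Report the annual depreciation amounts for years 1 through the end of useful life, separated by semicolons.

Depreciable base = $30,398 − $6,500 = $23,898.
Sum of the years' digits = 3+2+1 = 6.
Year 1: $23,898 × 3/6 = $11,949. Book value $18,449.
Year 2: $23,898 × 2/6 = $7,966. Book value $10,483.
Year 3: $23,898 × 1/6 = $3,983. Book value $6,500.

$11,949; $7,966; $3,983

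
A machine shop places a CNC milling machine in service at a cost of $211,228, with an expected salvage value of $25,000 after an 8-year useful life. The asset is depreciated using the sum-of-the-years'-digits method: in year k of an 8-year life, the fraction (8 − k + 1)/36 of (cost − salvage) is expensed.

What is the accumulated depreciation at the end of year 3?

Depreciable base = $211,228 − $25,000 = $186,228.
Sum of the years' digits = 8+7+6+5+4+3+2+1 = 36.
Year 1: $186,228 × 8/36 = $41,384. Book value $169,844.
Year 2: $186,228 × 7/36 = $36,211. Book value $133,633.
Year 3: $186,228 × 6/36 = $31,038. Book value $102,595.
Accumulated through year 3 = $211,228 − $102,595 = $108,633.

$108,633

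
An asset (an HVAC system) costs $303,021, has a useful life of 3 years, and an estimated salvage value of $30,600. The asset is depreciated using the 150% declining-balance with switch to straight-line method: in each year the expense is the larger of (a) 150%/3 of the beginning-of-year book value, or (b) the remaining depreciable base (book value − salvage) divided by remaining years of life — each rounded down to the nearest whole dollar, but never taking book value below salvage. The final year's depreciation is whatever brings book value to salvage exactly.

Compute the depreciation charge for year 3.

Depreciable base = $303,021 − $30,600 = $272,421.
Year 1: DB = ⌊$303,021 × 150%/3⌋ = $151,510; SL = ⌊$272,421/3⌋ = $90,807 → take DB $151,510. Book value $151,511.
Year 2: DB = ⌊$151,511 × 150%/3⌋ = $75,755; SL = ⌊$120,911/2⌋ = $60,455 → take DB $75,755. Book value $75,756.
Year 3 (final): $75,756 − $30,600 = $45,156. Book value $30,600.

$45,156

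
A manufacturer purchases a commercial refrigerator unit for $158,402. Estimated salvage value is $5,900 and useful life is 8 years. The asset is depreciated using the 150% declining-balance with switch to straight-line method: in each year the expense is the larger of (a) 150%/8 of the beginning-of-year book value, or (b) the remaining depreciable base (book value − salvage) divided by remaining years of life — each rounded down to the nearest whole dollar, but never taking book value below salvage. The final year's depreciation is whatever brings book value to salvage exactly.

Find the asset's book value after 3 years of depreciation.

Depreciable base = $158,402 − $5,900 = $152,502.
Year 1: DB = ⌊$158,402 × 150%/8⌋ = $29,700; SL = ⌊$152,502/8⌋ = $19,062 → take DB $29,700. Book value $128,702.
Year 2: DB = ⌊$128,702 × 150%/8⌋ = $24,131; SL = ⌊$122,802/7⌋ = $17,543 → take DB $24,131. Book value $104,571.
Year 3: DB = ⌊$104,571 × 150%/8⌋ = $19,607; SL = ⌊$98,671/6⌋ = $16,445 → take DB $19,607. Book value $84,964.

$84,964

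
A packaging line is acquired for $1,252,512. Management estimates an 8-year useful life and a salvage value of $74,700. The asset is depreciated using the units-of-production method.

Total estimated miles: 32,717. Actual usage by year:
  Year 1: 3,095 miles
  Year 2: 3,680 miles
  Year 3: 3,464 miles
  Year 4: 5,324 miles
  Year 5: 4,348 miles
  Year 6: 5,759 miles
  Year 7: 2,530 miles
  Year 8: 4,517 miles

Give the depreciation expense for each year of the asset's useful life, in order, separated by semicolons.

Depreciable base = $1,252,512 − $74,700 = $1,177,812.
Rate = $1,177,812 / 32,717 miles = $36 per mile.
Year 1: 3,095 × $36 = $111,420. Book value $1,141,092.
Year 2: 3,680 × $36 = $132,480. Book value $1,008,612.
Year 3: 3,464 × $36 = $124,704. Book value $883,908.
Year 4: 5,324 × $36 = $191,664. Book value $692,244.
Year 5: 4,348 × $36 = $156,528. Book value $535,716.
Year 6: 5,759 × $36 = $207,324. Book value $328,392.
Year 7: 2,530 × $36 = $91,080. Book value $237,312.
Year 8: 4,517 × $36 = $162,612. Book value $74,700.

$111,420; $132,480; $124,704; $191,664; $156,528; $207,324; $91,080; $162,612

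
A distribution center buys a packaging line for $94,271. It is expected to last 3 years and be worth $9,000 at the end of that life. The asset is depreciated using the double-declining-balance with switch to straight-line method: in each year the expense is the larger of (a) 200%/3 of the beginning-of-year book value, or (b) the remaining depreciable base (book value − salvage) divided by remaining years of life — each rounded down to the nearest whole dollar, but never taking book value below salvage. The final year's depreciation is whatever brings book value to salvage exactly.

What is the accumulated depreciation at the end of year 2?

$83,796

Depreciable base = $94,271 − $9,000 = $85,271.
Year 1: DB = ⌊$94,271 × 200%/3⌋ = $62,847; SL = ⌊$85,271/3⌋ = $28,423 → take DB $62,847. Book value $31,424.
Year 2: DB = ⌊$31,424 × 200%/3⌋ = $20,949; SL = ⌊$22,424/2⌋ = $11,212 → take DB $20,949. Book value $10,475.
Accumulated through year 2 = $94,271 − $10,475 = $83,796.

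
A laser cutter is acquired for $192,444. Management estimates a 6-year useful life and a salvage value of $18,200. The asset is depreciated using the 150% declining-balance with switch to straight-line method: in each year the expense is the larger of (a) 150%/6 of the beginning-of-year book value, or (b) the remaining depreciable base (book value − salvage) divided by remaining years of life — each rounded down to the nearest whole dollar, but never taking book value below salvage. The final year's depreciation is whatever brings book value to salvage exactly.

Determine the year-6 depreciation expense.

$20,996

Depreciable base = $192,444 − $18,200 = $174,244.
Year 1: DB = ⌊$192,444 × 150%/6⌋ = $48,111; SL = ⌊$174,244/6⌋ = $29,040 → take DB $48,111. Book value $144,333.
Year 2: DB = ⌊$144,333 × 150%/6⌋ = $36,083; SL = ⌊$126,133/5⌋ = $25,226 → take DB $36,083. Book value $108,250.
Year 3: DB = ⌊$108,250 × 150%/6⌋ = $27,062; SL = ⌊$90,050/4⌋ = $22,512 → take DB $27,062. Book value $81,188.
Year 4: DB = ⌊$81,188 × 150%/6⌋ = $20,297; SL = ⌊$62,988/3⌋ = $20,996 → take SL $20,996. Book value $60,192.
Year 5: DB = ⌊$60,192 × 150%/6⌋ = $15,048; SL = ⌊$41,992/2⌋ = $20,996 → take SL $20,996. Book value $39,196.
Year 6 (final): $39,196 − $18,200 = $20,996. Book value $18,200.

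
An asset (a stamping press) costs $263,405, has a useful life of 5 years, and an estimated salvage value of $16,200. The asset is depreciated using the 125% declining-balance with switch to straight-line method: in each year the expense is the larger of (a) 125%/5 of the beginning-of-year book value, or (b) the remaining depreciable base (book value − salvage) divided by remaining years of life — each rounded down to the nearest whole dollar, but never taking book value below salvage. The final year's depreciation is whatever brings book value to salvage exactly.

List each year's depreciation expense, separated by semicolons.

Depreciable base = $263,405 − $16,200 = $247,205.
Year 1: DB = ⌊$263,405 × 125%/5⌋ = $65,851; SL = ⌊$247,205/5⌋ = $49,441 → take DB $65,851. Book value $197,554.
Year 2: DB = ⌊$197,554 × 125%/5⌋ = $49,388; SL = ⌊$181,354/4⌋ = $45,338 → take DB $49,388. Book value $148,166.
Year 3: DB = ⌊$148,166 × 125%/5⌋ = $37,041; SL = ⌊$131,966/3⌋ = $43,988 → take SL $43,988. Book value $104,178.
Year 4: DB = ⌊$104,178 × 125%/5⌋ = $26,044; SL = ⌊$87,978/2⌋ = $43,989 → take SL $43,989. Book value $60,189.
Year 5 (final): $60,189 − $16,200 = $43,989. Book value $16,200.

$65,851; $49,388; $43,988; $43,989; $43,989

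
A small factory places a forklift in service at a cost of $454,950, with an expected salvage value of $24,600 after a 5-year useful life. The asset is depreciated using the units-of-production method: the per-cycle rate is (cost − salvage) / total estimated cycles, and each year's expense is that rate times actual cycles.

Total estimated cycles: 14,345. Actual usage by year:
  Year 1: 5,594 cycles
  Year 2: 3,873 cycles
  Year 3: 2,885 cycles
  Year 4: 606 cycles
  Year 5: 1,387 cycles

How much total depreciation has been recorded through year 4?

Depreciable base = $454,950 − $24,600 = $430,350.
Rate = $430,350 / 14,345 cycles = $30 per cycle.
Year 1: 5,594 × $30 = $167,820. Book value $287,130.
Year 2: 3,873 × $30 = $116,190. Book value $170,940.
Year 3: 2,885 × $30 = $86,550. Book value $84,390.
Year 4: 606 × $30 = $18,180. Book value $66,210.
Accumulated through year 4 = $454,950 − $66,210 = $388,740.

$388,740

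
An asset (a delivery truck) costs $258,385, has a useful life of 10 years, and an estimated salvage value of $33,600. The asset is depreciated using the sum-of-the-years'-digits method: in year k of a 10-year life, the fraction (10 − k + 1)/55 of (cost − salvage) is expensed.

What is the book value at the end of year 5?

$94,905

Depreciable base = $258,385 − $33,600 = $224,785.
Sum of the years' digits = 10+9+8+7+6+5+4+3+2+1 = 55.
Year 1: $224,785 × 10/55 = $40,870. Book value $217,515.
Year 2: $224,785 × 9/55 = $36,783. Book value $180,732.
Year 3: $224,785 × 8/55 = $32,696. Book value $148,036.
Year 4: $224,785 × 7/55 = $28,609. Book value $119,427.
Year 5: $224,785 × 6/55 = $24,522. Book value $94,905.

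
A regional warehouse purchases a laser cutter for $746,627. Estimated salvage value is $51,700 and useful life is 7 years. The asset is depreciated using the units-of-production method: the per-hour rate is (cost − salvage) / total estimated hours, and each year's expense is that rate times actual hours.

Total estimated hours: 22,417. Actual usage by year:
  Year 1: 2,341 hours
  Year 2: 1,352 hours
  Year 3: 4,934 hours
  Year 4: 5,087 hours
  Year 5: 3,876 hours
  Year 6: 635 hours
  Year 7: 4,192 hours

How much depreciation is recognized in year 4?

Depreciable base = $746,627 − $51,700 = $694,927.
Rate = $694,927 / 22,417 hours = $31 per hour.
Year 1: 2,341 × $31 = $72,571. Book value $674,056.
Year 2: 1,352 × $31 = $41,912. Book value $632,144.
Year 3: 4,934 × $31 = $152,954. Book value $479,190.
Year 4: 5,087 × $31 = $157,697. Book value $321,493.

$157,697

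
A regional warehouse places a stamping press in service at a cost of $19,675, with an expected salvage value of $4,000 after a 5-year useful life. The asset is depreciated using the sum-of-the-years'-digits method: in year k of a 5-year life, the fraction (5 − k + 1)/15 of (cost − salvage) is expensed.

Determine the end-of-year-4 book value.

Depreciable base = $19,675 − $4,000 = $15,675.
Sum of the years' digits = 5+4+3+2+1 = 15.
Year 1: $15,675 × 5/15 = $5,225. Book value $14,450.
Year 2: $15,675 × 4/15 = $4,180. Book value $10,270.
Year 3: $15,675 × 3/15 = $3,135. Book value $7,135.
Year 4: $15,675 × 2/15 = $2,090. Book value $5,045.

$5,045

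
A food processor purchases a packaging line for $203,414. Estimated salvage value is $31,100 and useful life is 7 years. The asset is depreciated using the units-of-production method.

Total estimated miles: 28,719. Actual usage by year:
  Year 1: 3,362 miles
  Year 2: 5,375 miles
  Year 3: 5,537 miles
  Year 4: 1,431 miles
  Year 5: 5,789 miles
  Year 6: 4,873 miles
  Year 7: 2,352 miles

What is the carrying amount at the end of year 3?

Depreciable base = $203,414 − $31,100 = $172,314.
Rate = $172,314 / 28,719 miles = $6 per mile.
Year 1: 3,362 × $6 = $20,172. Book value $183,242.
Year 2: 5,375 × $6 = $32,250. Book value $150,992.
Year 3: 5,537 × $6 = $33,222. Book value $117,770.

$117,770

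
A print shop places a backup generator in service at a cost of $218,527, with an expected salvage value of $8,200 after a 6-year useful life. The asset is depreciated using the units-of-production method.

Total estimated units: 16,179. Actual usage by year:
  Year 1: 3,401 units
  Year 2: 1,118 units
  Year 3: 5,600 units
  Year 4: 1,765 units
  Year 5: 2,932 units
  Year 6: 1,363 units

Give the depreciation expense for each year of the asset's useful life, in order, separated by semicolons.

Depreciable base = $218,527 − $8,200 = $210,327.
Rate = $210,327 / 16,179 units = $13 per unit.
Year 1: 3,401 × $13 = $44,213. Book value $174,314.
Year 2: 1,118 × $13 = $14,534. Book value $159,780.
Year 3: 5,600 × $13 = $72,800. Book value $86,980.
Year 4: 1,765 × $13 = $22,945. Book value $64,035.
Year 5: 2,932 × $13 = $38,116. Book value $25,919.
Year 6: 1,363 × $13 = $17,719. Book value $8,200.

$44,213; $14,534; $72,800; $22,945; $38,116; $17,719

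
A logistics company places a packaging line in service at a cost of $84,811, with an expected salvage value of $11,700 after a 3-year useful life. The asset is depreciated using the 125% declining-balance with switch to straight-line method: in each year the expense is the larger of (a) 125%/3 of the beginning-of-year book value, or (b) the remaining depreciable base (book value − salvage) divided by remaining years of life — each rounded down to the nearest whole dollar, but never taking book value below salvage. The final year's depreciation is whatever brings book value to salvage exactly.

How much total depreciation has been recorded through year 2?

$55,951

Depreciable base = $84,811 − $11,700 = $73,111.
Year 1: DB = ⌊$84,811 × 125%/3⌋ = $35,337; SL = ⌊$73,111/3⌋ = $24,370 → take DB $35,337. Book value $49,474.
Year 2: DB = ⌊$49,474 × 125%/3⌋ = $20,614; SL = ⌊$37,774/2⌋ = $18,887 → take DB $20,614. Book value $28,860.
Accumulated through year 2 = $84,811 − $28,860 = $55,951.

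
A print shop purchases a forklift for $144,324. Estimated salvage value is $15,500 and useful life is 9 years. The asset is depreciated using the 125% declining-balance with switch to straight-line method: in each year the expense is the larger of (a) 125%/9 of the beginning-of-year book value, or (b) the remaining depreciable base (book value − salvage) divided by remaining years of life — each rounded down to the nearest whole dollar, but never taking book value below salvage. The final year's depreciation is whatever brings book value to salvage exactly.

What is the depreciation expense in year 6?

Depreciable base = $144,324 − $15,500 = $128,824.
Year 1: DB = ⌊$144,324 × 125%/9⌋ = $20,045; SL = ⌊$128,824/9⌋ = $14,313 → take DB $20,045. Book value $124,279.
Year 2: DB = ⌊$124,279 × 125%/9⌋ = $17,260; SL = ⌊$108,779/8⌋ = $13,597 → take DB $17,260. Book value $107,019.
Year 3: DB = ⌊$107,019 × 125%/9⌋ = $14,863; SL = ⌊$91,519/7⌋ = $13,074 → take DB $14,863. Book value $92,156.
Year 4: DB = ⌊$92,156 × 125%/9⌋ = $12,799; SL = ⌊$76,656/6⌋ = $12,776 → take DB $12,799. Book value $79,357.
Year 5: DB = ⌊$79,357 × 125%/9⌋ = $11,021; SL = ⌊$63,857/5⌋ = $12,771 → take SL $12,771. Book value $66,586.
Year 6: DB = ⌊$66,586 × 125%/9⌋ = $9,248; SL = ⌊$51,086/4⌋ = $12,771 → take SL $12,771. Book value $53,815.

$12,771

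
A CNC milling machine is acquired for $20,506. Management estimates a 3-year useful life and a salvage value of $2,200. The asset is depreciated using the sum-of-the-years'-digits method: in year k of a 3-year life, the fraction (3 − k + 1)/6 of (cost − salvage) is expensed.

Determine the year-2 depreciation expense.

Depreciable base = $20,506 − $2,200 = $18,306.
Sum of the years' digits = 3+2+1 = 6.
Year 1: $18,306 × 3/6 = $9,153. Book value $11,353.
Year 2: $18,306 × 2/6 = $6,102. Book value $5,251.

$6,102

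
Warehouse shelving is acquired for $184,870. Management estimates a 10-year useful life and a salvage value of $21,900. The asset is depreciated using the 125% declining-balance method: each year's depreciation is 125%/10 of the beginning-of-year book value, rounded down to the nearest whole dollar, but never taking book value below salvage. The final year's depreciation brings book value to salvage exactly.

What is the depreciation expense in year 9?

Depreciable base = $184,870 − $21,900 = $162,970.
Year 1: ⌊$184,870 × 125%/10⌋ = $23,108. Book value $161,762.
Year 2: ⌊$161,762 × 125%/10⌋ = $20,220. Book value $141,542.
Year 3: ⌊$141,542 × 125%/10⌋ = $17,692. Book value $123,850.
Year 4: ⌊$123,850 × 125%/10⌋ = $15,481. Book value $108,369.
Year 5: ⌊$108,369 × 125%/10⌋ = $13,546. Book value $94,823.
Year 6: ⌊$94,823 × 125%/10⌋ = $11,852. Book value $82,971.
Year 7: ⌊$82,971 × 125%/10⌋ = $10,371. Book value $72,600.
Year 8: ⌊$72,600 × 125%/10⌋ = $9,075. Book value $63,525.
Year 9: ⌊$63,525 × 125%/10⌋ = $7,940. Book value $55,585.

$7,940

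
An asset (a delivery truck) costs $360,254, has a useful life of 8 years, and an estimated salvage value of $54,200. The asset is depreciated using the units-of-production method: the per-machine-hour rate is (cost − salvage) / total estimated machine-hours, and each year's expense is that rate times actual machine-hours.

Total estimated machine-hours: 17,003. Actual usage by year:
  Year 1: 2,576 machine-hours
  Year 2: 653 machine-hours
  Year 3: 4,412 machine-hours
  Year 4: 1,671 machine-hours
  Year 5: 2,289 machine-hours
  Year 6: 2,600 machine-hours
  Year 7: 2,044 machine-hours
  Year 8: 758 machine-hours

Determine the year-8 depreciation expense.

Depreciable base = $360,254 − $54,200 = $306,054.
Rate = $306,054 / 17,003 machine-hours = $18 per machine-hour.
Year 1: 2,576 × $18 = $46,368. Book value $313,886.
Year 2: 653 × $18 = $11,754. Book value $302,132.
Year 3: 4,412 × $18 = $79,416. Book value $222,716.
Year 4: 1,671 × $18 = $30,078. Book value $192,638.
Year 5: 2,289 × $18 = $41,202. Book value $151,436.
Year 6: 2,600 × $18 = $46,800. Book value $104,636.
Year 7: 2,044 × $18 = $36,792. Book value $67,844.
Year 8: 758 × $18 = $13,644. Book value $54,200.

$13,644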